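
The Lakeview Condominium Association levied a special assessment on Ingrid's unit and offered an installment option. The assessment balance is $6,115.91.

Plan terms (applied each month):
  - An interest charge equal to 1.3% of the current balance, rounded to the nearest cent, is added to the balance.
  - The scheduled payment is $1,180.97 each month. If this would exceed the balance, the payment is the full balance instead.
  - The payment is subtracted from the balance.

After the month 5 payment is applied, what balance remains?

$463.53

Month 1: opening $6,115.91; interest $79.51 → $6,195.42; payment $1,180.97; balance $5,014.45
Month 2: opening $5,014.45; interest $65.19 → $5,079.64; payment $1,180.97; balance $3,898.67
Month 3: opening $3,898.67; interest $50.68 → $3,949.35; payment $1,180.97; balance $2,768.38
Month 4: opening $2,768.38; interest $35.99 → $2,804.37; payment $1,180.97; balance $1,623.40
Month 5: opening $1,623.40; interest $21.10 → $1,644.50; payment $1,180.97; balance $463.53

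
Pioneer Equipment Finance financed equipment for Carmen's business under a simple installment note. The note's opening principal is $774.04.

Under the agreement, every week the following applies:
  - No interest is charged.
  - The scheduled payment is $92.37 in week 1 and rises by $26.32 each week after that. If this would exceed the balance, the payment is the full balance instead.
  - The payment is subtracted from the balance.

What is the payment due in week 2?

$118.69

Week 1: opening $774.04; payment $92.37; balance $681.67
Week 2: opening $681.67; payment $118.69; balance $562.98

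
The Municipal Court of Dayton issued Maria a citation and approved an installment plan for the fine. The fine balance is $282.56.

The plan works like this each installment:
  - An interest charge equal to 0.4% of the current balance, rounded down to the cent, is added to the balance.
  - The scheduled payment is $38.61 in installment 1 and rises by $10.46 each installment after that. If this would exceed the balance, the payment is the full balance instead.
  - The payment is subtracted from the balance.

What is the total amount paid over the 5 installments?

$286.27

# | Opening | Interest | Payment | End bal
1 | $282.56 | $1.13 | $38.61 | $245.08
2 | $245.08 | $0.98 | $49.07 | $196.99
3 | $196.99 | $0.78 | $59.53 | $138.24
4 | $138.24 | $0.55 | $69.99 | $68.80
5 | $68.80 | $0.27 | $69.07 | $0.00
Total paid: $286.27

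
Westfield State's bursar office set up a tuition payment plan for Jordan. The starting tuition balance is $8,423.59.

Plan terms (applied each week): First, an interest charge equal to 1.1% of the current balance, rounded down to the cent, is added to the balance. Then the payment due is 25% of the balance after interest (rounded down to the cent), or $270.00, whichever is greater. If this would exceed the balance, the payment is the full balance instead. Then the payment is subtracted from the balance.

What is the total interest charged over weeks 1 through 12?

Week 1: $8,423.59 +$92.65 interest = $8,516.24; pay $2,129.06 → $6,387.18
Week 2: $6,387.18 +$70.25 interest = $6,457.43; pay $1,614.35 → $4,843.08
Week 3: $4,843.08 +$53.27 interest = $4,896.35; pay $1,224.08 → $3,672.27
Week 4: $3,672.27 +$40.39 interest = $3,712.66; pay $928.16 → $2,784.50
Week 5: $2,784.50 +$30.62 interest = $2,815.12; pay $703.78 → $2,111.34
Week 6: $2,111.34 +$23.22 interest = $2,134.56; pay $533.64 → $1,600.92
Week 7: $1,600.92 +$17.61 interest = $1,618.53; pay $404.63 → $1,213.90
Week 8: $1,213.90 +$13.35 interest = $1,227.25; pay $306.81 → $920.44
Week 9: $920.44 +$10.12 interest = $930.56; pay $270.00 → $660.56
Week 10: $660.56 +$7.26 interest = $667.82; pay $270.00 → $397.82
Week 11: $397.82 +$4.37 interest = $402.19; pay $270.00 → $132.19
Week 12: $132.19 +$1.45 interest = $133.64; pay $133.64 → $0.00
Total interest: $92.65 + $70.25 + $53.27 + $40.39 + $30.62 + $23.22 + $17.61 + $13.35 + $10.12 + $7.26 + $4.37 + $1.45 = $364.56

$364.56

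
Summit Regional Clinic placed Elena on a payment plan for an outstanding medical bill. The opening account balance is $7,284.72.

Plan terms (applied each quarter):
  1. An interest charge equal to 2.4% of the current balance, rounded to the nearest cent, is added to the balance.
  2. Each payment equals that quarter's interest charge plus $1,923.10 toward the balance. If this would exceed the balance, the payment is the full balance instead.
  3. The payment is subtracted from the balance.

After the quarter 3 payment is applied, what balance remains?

$1,515.42

Quarter 1: opening $7,284.72; interest $174.83 → $7,459.55; payment $2,097.93; balance $5,361.62
Quarter 2: opening $5,361.62; interest $128.68 → $5,490.30; payment $2,051.78; balance $3,438.52
Quarter 3: opening $3,438.52; interest $82.52 → $3,521.04; payment $2,005.62; balance $1,515.42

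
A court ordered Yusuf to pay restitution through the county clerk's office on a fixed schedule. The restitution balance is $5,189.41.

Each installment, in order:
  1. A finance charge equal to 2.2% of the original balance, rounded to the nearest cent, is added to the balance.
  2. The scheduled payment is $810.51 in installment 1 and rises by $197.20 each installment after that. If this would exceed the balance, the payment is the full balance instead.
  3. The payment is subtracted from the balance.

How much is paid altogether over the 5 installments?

$5,760.26

# | Opening | Interest | Payment | End bal
1 | $5,189.41 | $114.17 | $810.51 | $4,493.07
2 | $4,493.07 | $114.17 | $1,007.71 | $3,599.53
3 | $3,599.53 | $114.17 | $1,204.91 | $2,508.79
4 | $2,508.79 | $114.17 | $1,402.11 | $1,220.85
5 | $1,220.85 | $114.17 | $1,335.02 | $0.00
Total paid: $5,760.26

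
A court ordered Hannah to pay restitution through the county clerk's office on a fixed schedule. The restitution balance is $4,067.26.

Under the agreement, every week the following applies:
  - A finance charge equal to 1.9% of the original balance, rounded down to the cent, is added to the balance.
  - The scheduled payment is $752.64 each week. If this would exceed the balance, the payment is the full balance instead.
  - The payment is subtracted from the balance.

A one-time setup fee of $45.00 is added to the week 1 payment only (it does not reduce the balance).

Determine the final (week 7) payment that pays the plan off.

Week 1: opening $4,067.26; interest $77.27 → $4,144.53; payment $752.64 (+ $45.00 fee); balance $3,391.89
Week 2: opening $3,391.89; interest $77.27 → $3,469.16; payment $752.64; balance $2,716.52
Week 3: opening $2,716.52; interest $77.27 → $2,793.79; payment $752.64; balance $2,041.15
Week 4: opening $2,041.15; interest $77.27 → $2,118.42; payment $752.64; balance $1,365.78
Week 5: opening $1,365.78; interest $77.27 → $1,443.05; payment $752.64; balance $690.41
Week 6: opening $690.41; interest $77.27 → $767.68; payment $752.64; balance $15.04
Week 7: opening $15.04; interest $77.27 → $92.31; payment $92.31; balance $0.00

$92.31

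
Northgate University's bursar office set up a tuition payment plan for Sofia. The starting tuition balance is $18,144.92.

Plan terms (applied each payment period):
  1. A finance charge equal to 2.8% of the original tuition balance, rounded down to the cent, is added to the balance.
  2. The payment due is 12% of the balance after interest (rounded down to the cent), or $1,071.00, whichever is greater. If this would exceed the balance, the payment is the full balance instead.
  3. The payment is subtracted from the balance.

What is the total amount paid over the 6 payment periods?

$10,771.16

Payment period 1: opening $18,144.92; interest $508.05 → $18,652.97; payment $2,238.35; balance $16,414.62
Payment period 2: opening $16,414.62; interest $508.05 → $16,922.67; payment $2,030.72; balance $14,891.95
Payment period 3: opening $14,891.95; interest $508.05 → $15,400.00; payment $1,848.00; balance $13,552.00
Payment period 4: opening $13,552.00; interest $508.05 → $14,060.05; payment $1,687.20; balance $12,372.85
Payment period 5: opening $12,372.85; interest $508.05 → $12,880.90; payment $1,545.70; balance $11,335.20
Payment period 6: opening $11,335.20; interest $508.05 → $11,843.25; payment $1,421.19; balance $10,422.06
Total paid: $10,771.16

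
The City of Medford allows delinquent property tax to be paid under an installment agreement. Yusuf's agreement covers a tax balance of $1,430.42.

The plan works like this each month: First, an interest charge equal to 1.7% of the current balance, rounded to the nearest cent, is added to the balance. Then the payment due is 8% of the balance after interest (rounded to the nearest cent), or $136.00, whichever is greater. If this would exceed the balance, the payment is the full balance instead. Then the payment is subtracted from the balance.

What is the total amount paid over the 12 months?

$1,589.54

# | Opening | Interest | Payment | End bal
1 | $1,430.42 | $24.32 | $136.00 | $1,318.74
2 | $1,318.74 | $22.42 | $136.00 | $1,205.16
3 | $1,205.16 | $20.49 | $136.00 | $1,089.65
4 | $1,089.65 | $18.52 | $136.00 | $972.17
5 | $972.17 | $16.53 | $136.00 | $852.70
6 | $852.70 | $14.50 | $136.00 | $731.20
7 | $731.20 | $12.43 | $136.00 | $607.63
8 | $607.63 | $10.33 | $136.00 | $481.96
9 | $481.96 | $8.19 | $136.00 | $354.15
10 | $354.15 | $6.02 | $136.00 | $224.17
11 | $224.17 | $3.81 | $136.00 | $91.98
12 | $91.98 | $1.56 | $93.54 | $0.00
Total paid: $1,589.54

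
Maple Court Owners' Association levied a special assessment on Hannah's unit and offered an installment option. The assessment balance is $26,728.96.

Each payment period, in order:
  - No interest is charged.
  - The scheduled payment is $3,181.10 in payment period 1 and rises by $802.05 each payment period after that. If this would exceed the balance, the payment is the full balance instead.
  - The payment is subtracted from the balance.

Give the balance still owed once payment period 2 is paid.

Payment period 1: $26,728.96 − $3,181.10 → $23,547.86
Payment period 2: $23,547.86 − $3,983.15 → $19,564.71

$19,564.71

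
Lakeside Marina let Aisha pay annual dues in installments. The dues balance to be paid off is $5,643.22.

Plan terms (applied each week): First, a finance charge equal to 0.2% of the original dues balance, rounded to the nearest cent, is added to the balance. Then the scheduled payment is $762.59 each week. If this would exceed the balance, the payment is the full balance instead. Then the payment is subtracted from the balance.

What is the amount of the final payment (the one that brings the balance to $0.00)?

Week 1: $5,643.22 +$11.29 interest = $5,654.51; pay $762.59 → $4,891.92
Week 2: $4,891.92 +$11.29 interest = $4,903.21; pay $762.59 → $4,140.62
Week 3: $4,140.62 +$11.29 interest = $4,151.91; pay $762.59 → $3,389.32
Week 4: $3,389.32 +$11.29 interest = $3,400.61; pay $762.59 → $2,638.02
Week 5: $2,638.02 +$11.29 interest = $2,649.31; pay $762.59 → $1,886.72
Week 6: $1,886.72 +$11.29 interest = $1,898.01; pay $762.59 → $1,135.42
Week 7: $1,135.42 +$11.29 interest = $1,146.71; pay $762.59 → $384.12
Week 8: $384.12 +$11.29 interest = $395.41; pay $395.41 → $0.00

$395.41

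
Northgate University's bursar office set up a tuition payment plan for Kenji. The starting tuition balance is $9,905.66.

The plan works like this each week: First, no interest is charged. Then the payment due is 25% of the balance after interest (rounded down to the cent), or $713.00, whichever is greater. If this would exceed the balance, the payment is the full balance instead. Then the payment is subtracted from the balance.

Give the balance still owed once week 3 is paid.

# | Opening | Payment | End bal
1 | $9,905.66 | $2,476.41 | $7,429.25
2 | $7,429.25 | $1,857.31 | $5,571.94
3 | $5,571.94 | $1,392.98 | $4,178.96

$4,178.96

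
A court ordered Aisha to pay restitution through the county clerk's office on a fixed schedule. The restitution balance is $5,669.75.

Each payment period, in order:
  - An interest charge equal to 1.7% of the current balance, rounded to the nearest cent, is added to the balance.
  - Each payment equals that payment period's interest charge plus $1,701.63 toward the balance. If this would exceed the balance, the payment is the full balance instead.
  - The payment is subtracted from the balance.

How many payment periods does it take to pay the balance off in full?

4

Payment period 1: opening $5,669.75; interest $96.39 → $5,766.14; payment $1,798.02; balance $3,968.12
Payment period 2: opening $3,968.12; interest $67.46 → $4,035.58; payment $1,769.09; balance $2,266.49
Payment period 3: opening $2,266.49; interest $38.53 → $2,305.02; payment $1,740.16; balance $564.86
Payment period 4: opening $564.86; interest $9.60 → $574.46; payment $574.46; balance $0.00
Balance reaches $0.00 in payment period 4.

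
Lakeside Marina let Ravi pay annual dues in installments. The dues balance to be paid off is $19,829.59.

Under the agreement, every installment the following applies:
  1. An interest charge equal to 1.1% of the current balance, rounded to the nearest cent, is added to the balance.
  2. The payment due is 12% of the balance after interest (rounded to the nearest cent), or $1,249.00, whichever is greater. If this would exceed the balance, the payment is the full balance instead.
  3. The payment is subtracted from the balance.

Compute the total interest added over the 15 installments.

# | Opening | Interest | Payment | End bal
1 | $19,829.59 | $218.13 | $2,405.73 | $17,641.99
2 | $17,641.99 | $194.06 | $2,140.33 | $15,695.72
3 | $15,695.72 | $172.65 | $1,904.20 | $13,964.17
4 | $13,964.17 | $153.61 | $1,694.13 | $12,423.65
5 | $12,423.65 | $136.66 | $1,507.24 | $11,053.07
6 | $11,053.07 | $121.58 | $1,340.96 | $9,833.69
7 | $9,833.69 | $108.17 | $1,249.00 | $8,692.86
8 | $8,692.86 | $95.62 | $1,249.00 | $7,539.48
9 | $7,539.48 | $82.93 | $1,249.00 | $6,373.41
10 | $6,373.41 | $70.11 | $1,249.00 | $5,194.52
11 | $5,194.52 | $57.14 | $1,249.00 | $4,002.66
12 | $4,002.66 | $44.03 | $1,249.00 | $2,797.69
13 | $2,797.69 | $30.77 | $1,249.00 | $1,579.46
14 | $1,579.46 | $17.37 | $1,249.00 | $347.83
15 | $347.83 | $3.83 | $351.66 | $0.00
Total interest: $218.13 + $194.06 + $172.65 + $153.61 + $136.66 + $121.58 + $108.17 + $95.62 + $82.93 + $70.11 + $57.14 + $44.03 + $30.77 + $17.37 + $3.83 = $1,506.66

$1,506.66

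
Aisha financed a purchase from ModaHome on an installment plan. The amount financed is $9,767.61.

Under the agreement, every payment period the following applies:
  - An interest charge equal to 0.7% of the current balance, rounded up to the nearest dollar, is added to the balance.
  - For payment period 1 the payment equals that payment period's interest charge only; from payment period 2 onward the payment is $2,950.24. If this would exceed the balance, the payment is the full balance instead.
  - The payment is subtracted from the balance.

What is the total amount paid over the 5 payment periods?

$9,990.61

Payment period 1: $9,767.61 +$69.00 interest = $9,836.61; pay $69.00 → $9,767.61
Payment period 2: $9,767.61 +$69.00 interest = $9,836.61; pay $2,950.24 → $6,886.37
Payment period 3: $6,886.37 +$49.00 interest = $6,935.37; pay $2,950.24 → $3,985.13
Payment period 4: $3,985.13 +$28.00 interest = $4,013.13; pay $2,950.24 → $1,062.89
Payment period 5: $1,062.89 +$8.00 interest = $1,070.89; pay $1,070.89 → $0.00
Total paid: $9,990.61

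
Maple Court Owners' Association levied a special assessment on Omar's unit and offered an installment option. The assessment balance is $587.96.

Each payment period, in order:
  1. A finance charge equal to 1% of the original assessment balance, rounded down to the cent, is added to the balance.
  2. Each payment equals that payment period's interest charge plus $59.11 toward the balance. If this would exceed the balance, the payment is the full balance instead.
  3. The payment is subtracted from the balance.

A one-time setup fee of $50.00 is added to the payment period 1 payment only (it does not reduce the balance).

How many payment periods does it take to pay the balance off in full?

10

Payment period 1: opening $587.96; interest $5.87 → $593.83; payment $64.98 (+ $50.00 fee); balance $528.85
Payment period 2: opening $528.85; interest $5.87 → $534.72; payment $64.98; balance $469.74
Payment period 3: opening $469.74; interest $5.87 → $475.61; payment $64.98; balance $410.63
Payment period 4: opening $410.63; interest $5.87 → $416.50; payment $64.98; balance $351.52
Payment period 5: opening $351.52; interest $5.87 → $357.39; payment $64.98; balance $292.41
Payment period 6: opening $292.41; interest $5.87 → $298.28; payment $64.98; balance $233.30
Payment period 7: opening $233.30; interest $5.87 → $239.17; payment $64.98; balance $174.19
Payment period 8: opening $174.19; interest $5.87 → $180.06; payment $64.98; balance $115.08
Payment period 9: opening $115.08; interest $5.87 → $120.95; payment $64.98; balance $55.97
Payment period 10: opening $55.97; interest $5.87 → $61.84; payment $61.84; balance $0.00
Balance reaches $0.00 in payment period 10.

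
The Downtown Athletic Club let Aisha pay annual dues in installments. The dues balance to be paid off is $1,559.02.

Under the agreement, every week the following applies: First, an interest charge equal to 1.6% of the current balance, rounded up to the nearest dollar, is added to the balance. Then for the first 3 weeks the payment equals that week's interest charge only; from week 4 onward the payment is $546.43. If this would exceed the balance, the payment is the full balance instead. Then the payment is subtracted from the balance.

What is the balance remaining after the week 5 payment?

Week 1: $1,559.02 +$25.00 interest = $1,584.02; pay $25.00 → $1,559.02
Week 2: $1,559.02 +$25.00 interest = $1,584.02; pay $25.00 → $1,559.02
Week 3: $1,559.02 +$25.00 interest = $1,584.02; pay $25.00 → $1,559.02
Week 4: $1,559.02 +$25.00 interest = $1,584.02; pay $546.43 → $1,037.59
Week 5: $1,037.59 +$17.00 interest = $1,054.59; pay $546.43 → $508.16

$508.16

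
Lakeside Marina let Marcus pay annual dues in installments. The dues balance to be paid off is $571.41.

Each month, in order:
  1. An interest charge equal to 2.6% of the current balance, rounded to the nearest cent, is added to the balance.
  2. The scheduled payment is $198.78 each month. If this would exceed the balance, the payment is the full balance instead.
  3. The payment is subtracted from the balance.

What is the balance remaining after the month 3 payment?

Month 1: opening $571.41; interest $14.86 → $586.27; payment $198.78; balance $387.49
Month 2: opening $387.49; interest $10.07 → $397.56; payment $198.78; balance $198.78
Month 3: opening $198.78; interest $5.17 → $203.95; payment $198.78; balance $5.17

$5.17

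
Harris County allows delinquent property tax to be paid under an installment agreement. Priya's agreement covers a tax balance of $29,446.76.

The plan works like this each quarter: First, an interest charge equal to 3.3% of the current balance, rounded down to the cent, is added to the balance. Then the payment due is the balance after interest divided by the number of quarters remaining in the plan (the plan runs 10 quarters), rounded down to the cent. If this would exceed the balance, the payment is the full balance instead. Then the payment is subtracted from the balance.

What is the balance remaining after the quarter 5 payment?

$17,318.45

Quarter 1: $29,446.76 +$971.74 interest = $30,418.50; pay $3,041.85 → $27,376.65
Quarter 2: $27,376.65 +$903.42 interest = $28,280.07; pay $3,142.23 → $25,137.84
Quarter 3: $25,137.84 +$829.54 interest = $25,967.38; pay $3,245.92 → $22,721.46
Quarter 4: $22,721.46 +$749.80 interest = $23,471.26; pay $3,353.03 → $20,118.23
Quarter 5: $20,118.23 +$663.90 interest = $20,782.13; pay $3,463.68 → $17,318.45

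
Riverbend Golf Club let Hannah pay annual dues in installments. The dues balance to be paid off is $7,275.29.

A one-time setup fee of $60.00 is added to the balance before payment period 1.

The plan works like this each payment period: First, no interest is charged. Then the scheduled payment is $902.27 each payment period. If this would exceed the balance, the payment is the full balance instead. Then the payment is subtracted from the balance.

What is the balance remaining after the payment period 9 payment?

$0.00

# | Opening | Payment | End bal
1 | $7,335.29 | $902.27 | $6,433.02
2 | $6,433.02 | $902.27 | $5,530.75
3 | $5,530.75 | $902.27 | $4,628.48
4 | $4,628.48 | $902.27 | $3,726.21
5 | $3,726.21 | $902.27 | $2,823.94
6 | $2,823.94 | $902.27 | $1,921.67
7 | $1,921.67 | $902.27 | $1,019.40
8 | $1,019.40 | $902.27 | $117.13
9 | $117.13 | $117.13 | $0.00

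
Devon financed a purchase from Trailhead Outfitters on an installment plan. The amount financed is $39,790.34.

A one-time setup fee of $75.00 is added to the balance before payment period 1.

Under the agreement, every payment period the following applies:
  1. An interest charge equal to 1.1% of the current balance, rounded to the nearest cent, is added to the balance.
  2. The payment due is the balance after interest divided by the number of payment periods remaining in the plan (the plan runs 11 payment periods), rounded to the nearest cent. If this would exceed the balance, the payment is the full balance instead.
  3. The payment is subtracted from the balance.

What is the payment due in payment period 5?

Payment period 1: opening $39,865.34; interest $438.52 → $40,303.86; payment $3,663.99; balance $36,639.87
Payment period 2: opening $36,639.87; interest $403.04 → $37,042.91; payment $3,704.29; balance $33,338.62
Payment period 3: opening $33,338.62; interest $366.72 → $33,705.34; payment $3,745.04; balance $29,960.30
Payment period 4: opening $29,960.30; interest $329.56 → $30,289.86; payment $3,786.23; balance $26,503.63
Payment period 5: opening $26,503.63; interest $291.54 → $26,795.17; payment $3,827.88; balance $22,967.29

$3,827.88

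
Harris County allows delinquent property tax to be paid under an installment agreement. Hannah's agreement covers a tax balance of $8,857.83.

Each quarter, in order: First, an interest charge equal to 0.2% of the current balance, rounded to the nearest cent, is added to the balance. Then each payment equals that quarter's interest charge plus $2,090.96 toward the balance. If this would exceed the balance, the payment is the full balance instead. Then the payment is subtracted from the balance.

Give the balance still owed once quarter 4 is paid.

Quarter 1: opening $8,857.83; interest $17.72 → $8,875.55; payment $2,108.68; balance $6,766.87
Quarter 2: opening $6,766.87; interest $13.53 → $6,780.40; payment $2,104.49; balance $4,675.91
Quarter 3: opening $4,675.91; interest $9.35 → $4,685.26; payment $2,100.31; balance $2,584.95
Quarter 4: opening $2,584.95; interest $5.17 → $2,590.12; payment $2,096.13; balance $493.99

$493.99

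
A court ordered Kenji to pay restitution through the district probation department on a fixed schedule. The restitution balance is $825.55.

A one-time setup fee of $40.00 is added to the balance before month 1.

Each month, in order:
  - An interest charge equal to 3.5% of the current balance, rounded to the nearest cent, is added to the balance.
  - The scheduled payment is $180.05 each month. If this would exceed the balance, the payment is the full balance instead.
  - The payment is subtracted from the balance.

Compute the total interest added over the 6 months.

$99.37

Month 1: opening $865.55; interest $30.29 → $895.84; payment $180.05; balance $715.79
Month 2: opening $715.79; interest $25.05 → $740.84; payment $180.05; balance $560.79
Month 3: opening $560.79; interest $19.63 → $580.42; payment $180.05; balance $400.37
Month 4: opening $400.37; interest $14.01 → $414.38; payment $180.05; balance $234.33
Month 5: opening $234.33; interest $8.20 → $242.53; payment $180.05; balance $62.48
Month 6: opening $62.48; interest $2.19 → $64.67; payment $64.67; balance $0.00
Total interest: $30.29 + $25.05 + $19.63 + $14.01 + $8.20 + $2.19 = $99.37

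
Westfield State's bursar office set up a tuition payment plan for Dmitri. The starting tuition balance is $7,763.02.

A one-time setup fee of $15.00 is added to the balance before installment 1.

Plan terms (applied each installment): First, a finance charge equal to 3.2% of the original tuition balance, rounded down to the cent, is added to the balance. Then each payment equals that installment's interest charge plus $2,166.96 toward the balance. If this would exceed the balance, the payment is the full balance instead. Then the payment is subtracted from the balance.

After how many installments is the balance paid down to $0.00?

# | Opening | Interest | Payment | End bal
1 | $7,778.02 | $248.41 | $2,415.37 | $5,611.06
2 | $5,611.06 | $248.41 | $2,415.37 | $3,444.10
3 | $3,444.10 | $248.41 | $2,415.37 | $1,277.14
4 | $1,277.14 | $248.41 | $1,525.55 | $0.00
Balance reaches $0.00 in installment 4.

4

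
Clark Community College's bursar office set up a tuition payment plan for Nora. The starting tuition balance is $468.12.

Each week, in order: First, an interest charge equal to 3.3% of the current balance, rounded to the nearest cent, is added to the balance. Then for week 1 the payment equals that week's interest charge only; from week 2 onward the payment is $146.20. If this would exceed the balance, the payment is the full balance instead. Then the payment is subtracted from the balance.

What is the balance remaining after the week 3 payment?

Week 1: opening $468.12; interest $15.45 → $483.57; payment $15.45; balance $468.12
Week 2: opening $468.12; interest $15.45 → $483.57; payment $146.20; balance $337.37
Week 3: opening $337.37; interest $11.13 → $348.50; payment $146.20; balance $202.30

$202.30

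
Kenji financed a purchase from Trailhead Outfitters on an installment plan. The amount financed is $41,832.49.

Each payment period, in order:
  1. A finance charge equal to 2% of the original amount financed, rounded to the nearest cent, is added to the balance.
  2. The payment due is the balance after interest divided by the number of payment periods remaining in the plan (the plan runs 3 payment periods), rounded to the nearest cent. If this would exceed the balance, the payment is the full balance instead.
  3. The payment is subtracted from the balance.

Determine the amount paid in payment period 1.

Payment period 1: opening $41,832.49; interest $836.65 → $42,669.14; payment $14,223.05; balance $28,446.09

$14,223.05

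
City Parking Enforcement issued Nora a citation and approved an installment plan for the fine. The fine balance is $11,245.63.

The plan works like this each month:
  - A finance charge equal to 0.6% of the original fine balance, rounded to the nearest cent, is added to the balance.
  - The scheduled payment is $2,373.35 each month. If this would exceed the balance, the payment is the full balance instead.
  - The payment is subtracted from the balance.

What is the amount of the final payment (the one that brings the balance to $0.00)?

$2,089.58

Month 1: $11,245.63 +$67.47 interest = $11,313.10; pay $2,373.35 → $8,939.75
Month 2: $8,939.75 +$67.47 interest = $9,007.22; pay $2,373.35 → $6,633.87
Month 3: $6,633.87 +$67.47 interest = $6,701.34; pay $2,373.35 → $4,327.99
Month 4: $4,327.99 +$67.47 interest = $4,395.46; pay $2,373.35 → $2,022.11
Month 5: $2,022.11 +$67.47 interest = $2,089.58; pay $2,089.58 → $0.00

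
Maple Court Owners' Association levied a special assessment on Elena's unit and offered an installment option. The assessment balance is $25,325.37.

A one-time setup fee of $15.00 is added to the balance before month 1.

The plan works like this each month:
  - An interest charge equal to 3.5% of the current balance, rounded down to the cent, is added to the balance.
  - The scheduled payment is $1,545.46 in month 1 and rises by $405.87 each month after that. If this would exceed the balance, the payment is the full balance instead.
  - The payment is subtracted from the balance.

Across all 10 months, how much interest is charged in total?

$5,915.29

Month 1: opening $25,340.37; interest $886.91 → $26,227.28; payment $1,545.46; balance $24,681.82
Month 2: opening $24,681.82; interest $863.86 → $25,545.68; payment $1,951.33; balance $23,594.35
Month 3: opening $23,594.35; interest $825.80 → $24,420.15; payment $2,357.20; balance $22,062.95
Month 4: opening $22,062.95; interest $772.20 → $22,835.15; payment $2,763.07; balance $20,072.08
Month 5: opening $20,072.08; interest $702.52 → $20,774.60; payment $3,168.94; balance $17,605.66
Month 6: opening $17,605.66; interest $616.19 → $18,221.85; payment $3,574.81; balance $14,647.04
Month 7: opening $14,647.04; interest $512.64 → $15,159.68; payment $3,980.68; balance $11,179.00
Month 8: opening $11,179.00; interest $391.26 → $11,570.26; payment $4,386.55; balance $7,183.71
Month 9: opening $7,183.71; interest $251.42 → $7,435.13; payment $4,792.42; balance $2,642.71
Month 10: opening $2,642.71; interest $92.49 → $2,735.20; payment $2,735.20; balance $0.00
Total interest: $886.91 + $863.86 + $825.80 + $772.20 + $702.52 + $616.19 + $512.64 + $391.26 + $251.42 + $92.49 = $5,915.29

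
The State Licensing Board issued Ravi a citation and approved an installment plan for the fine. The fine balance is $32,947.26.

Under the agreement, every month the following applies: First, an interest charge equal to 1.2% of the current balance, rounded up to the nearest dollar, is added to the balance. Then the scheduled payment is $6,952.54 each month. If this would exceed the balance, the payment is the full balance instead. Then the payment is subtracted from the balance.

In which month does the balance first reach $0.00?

5

Month 1: $32,947.26 +$396.00 interest = $33,343.26; pay $6,952.54 → $26,390.72
Month 2: $26,390.72 +$317.00 interest = $26,707.72; pay $6,952.54 → $19,755.18
Month 3: $19,755.18 +$238.00 interest = $19,993.18; pay $6,952.54 → $13,040.64
Month 4: $13,040.64 +$157.00 interest = $13,197.64; pay $6,952.54 → $6,245.10
Month 5: $6,245.10 +$75.00 interest = $6,320.10; pay $6,320.10 → $0.00
Balance reaches $0.00 in month 5.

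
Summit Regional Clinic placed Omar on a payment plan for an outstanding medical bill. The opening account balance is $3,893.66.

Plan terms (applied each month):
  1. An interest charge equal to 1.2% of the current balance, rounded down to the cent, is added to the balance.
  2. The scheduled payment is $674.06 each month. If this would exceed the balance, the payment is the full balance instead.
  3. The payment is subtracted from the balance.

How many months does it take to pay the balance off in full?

7

Month 1: opening $3,893.66; interest $46.72 → $3,940.38; payment $674.06; balance $3,266.32
Month 2: opening $3,266.32; interest $39.19 → $3,305.51; payment $674.06; balance $2,631.45
Month 3: opening $2,631.45; interest $31.57 → $2,663.02; payment $674.06; balance $1,988.96
Month 4: opening $1,988.96; interest $23.86 → $2,012.82; payment $674.06; balance $1,338.76
Month 5: opening $1,338.76; interest $16.06 → $1,354.82; payment $674.06; balance $680.76
Month 6: opening $680.76; interest $8.16 → $688.92; payment $674.06; balance $14.86
Month 7: opening $14.86; interest $0.17 → $15.03; payment $15.03; balance $0.00
Balance reaches $0.00 in month 7.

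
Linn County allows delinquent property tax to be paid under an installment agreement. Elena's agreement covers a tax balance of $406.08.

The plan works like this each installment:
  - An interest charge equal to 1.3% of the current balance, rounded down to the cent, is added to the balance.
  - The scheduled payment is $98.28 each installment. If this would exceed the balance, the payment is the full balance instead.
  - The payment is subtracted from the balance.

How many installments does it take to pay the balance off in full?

Installment 1: opening $406.08; interest $5.27 → $411.35; payment $98.28; balance $313.07
Installment 2: opening $313.07; interest $4.06 → $317.13; payment $98.28; balance $218.85
Installment 3: opening $218.85; interest $2.84 → $221.69; payment $98.28; balance $123.41
Installment 4: opening $123.41; interest $1.60 → $125.01; payment $98.28; balance $26.73
Installment 5: opening $26.73; interest $0.34 → $27.07; payment $27.07; balance $0.00
Balance reaches $0.00 in installment 5.

5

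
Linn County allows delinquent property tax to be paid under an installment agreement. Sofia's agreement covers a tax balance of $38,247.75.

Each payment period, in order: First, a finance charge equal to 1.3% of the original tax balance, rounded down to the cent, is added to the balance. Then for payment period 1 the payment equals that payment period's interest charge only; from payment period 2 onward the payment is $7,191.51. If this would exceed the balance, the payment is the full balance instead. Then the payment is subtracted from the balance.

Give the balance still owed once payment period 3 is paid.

$24,859.17

Payment period 1: opening $38,247.75; interest $497.22 → $38,744.97; payment $497.22; balance $38,247.75
Payment period 2: opening $38,247.75; interest $497.22 → $38,744.97; payment $7,191.51; balance $31,553.46
Payment period 3: opening $31,553.46; interest $497.22 → $32,050.68; payment $7,191.51; balance $24,859.17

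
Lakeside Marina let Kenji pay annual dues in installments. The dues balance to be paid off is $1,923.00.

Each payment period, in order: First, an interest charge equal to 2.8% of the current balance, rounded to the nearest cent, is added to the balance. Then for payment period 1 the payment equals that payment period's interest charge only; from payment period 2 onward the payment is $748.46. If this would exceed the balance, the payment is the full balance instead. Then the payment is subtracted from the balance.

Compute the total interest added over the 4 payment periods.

Payment period 1: opening $1,923.00; interest $53.84 → $1,976.84; payment $53.84; balance $1,923.00
Payment period 2: opening $1,923.00; interest $53.84 → $1,976.84; payment $748.46; balance $1,228.38
Payment period 3: opening $1,228.38; interest $34.39 → $1,262.77; payment $748.46; balance $514.31
Payment period 4: opening $514.31; interest $14.40 → $528.71; payment $528.71; balance $0.00
Total interest: $53.84 + $53.84 + $34.39 + $14.40 = $156.47

$156.47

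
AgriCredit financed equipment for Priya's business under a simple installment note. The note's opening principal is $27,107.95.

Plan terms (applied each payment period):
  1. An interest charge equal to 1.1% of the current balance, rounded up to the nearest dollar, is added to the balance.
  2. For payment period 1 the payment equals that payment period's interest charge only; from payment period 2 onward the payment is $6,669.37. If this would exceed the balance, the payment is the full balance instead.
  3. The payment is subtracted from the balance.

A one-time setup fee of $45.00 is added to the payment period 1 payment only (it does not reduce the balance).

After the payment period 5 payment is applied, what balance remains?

$1,202.47

Payment period 1: $27,107.95 +$299.00 interest = $27,406.95; pay $299.00 (+ $45.00 fee) → $27,107.95
Payment period 2: $27,107.95 +$299.00 interest = $27,406.95; pay $6,669.37 → $20,737.58
Payment period 3: $20,737.58 +$229.00 interest = $20,966.58; pay $6,669.37 → $14,297.21
Payment period 4: $14,297.21 +$158.00 interest = $14,455.21; pay $6,669.37 → $7,785.84
Payment period 5: $7,785.84 +$86.00 interest = $7,871.84; pay $6,669.37 → $1,202.47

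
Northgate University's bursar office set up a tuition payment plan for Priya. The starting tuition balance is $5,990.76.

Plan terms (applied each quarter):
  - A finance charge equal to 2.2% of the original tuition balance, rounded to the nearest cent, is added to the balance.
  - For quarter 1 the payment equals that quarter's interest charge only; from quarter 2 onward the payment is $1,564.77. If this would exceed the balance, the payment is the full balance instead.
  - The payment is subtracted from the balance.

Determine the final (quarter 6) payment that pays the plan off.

Quarter 1: opening $5,990.76; interest $131.80 → $6,122.56; payment $131.80; balance $5,990.76
Quarter 2: opening $5,990.76; interest $131.80 → $6,122.56; payment $1,564.77; balance $4,557.79
Quarter 3: opening $4,557.79; interest $131.80 → $4,689.59; payment $1,564.77; balance $3,124.82
Quarter 4: opening $3,124.82; interest $131.80 → $3,256.62; payment $1,564.77; balance $1,691.85
Quarter 5: opening $1,691.85; interest $131.80 → $1,823.65; payment $1,564.77; balance $258.88
Quarter 6: opening $258.88; interest $131.80 → $390.68; payment $390.68; balance $0.00

$390.68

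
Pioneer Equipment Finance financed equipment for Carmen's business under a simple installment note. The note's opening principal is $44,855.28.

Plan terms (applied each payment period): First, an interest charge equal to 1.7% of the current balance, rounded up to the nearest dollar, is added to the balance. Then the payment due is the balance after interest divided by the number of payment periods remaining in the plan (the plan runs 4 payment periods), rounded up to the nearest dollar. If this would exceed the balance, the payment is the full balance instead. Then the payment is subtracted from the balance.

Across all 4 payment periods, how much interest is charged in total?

$1,941.00

Payment period 1: opening $44,855.28; interest $763.00 → $45,618.28; payment $11,405.00; balance $34,213.28
Payment period 2: opening $34,213.28; interest $582.00 → $34,795.28; payment $11,599.00; balance $23,196.28
Payment period 3: opening $23,196.28; interest $395.00 → $23,591.28; payment $11,796.00; balance $11,795.28
Payment period 4: opening $11,795.28; interest $201.00 → $11,996.28; payment $11,996.28; balance $0.00
Total interest: $763.00 + $582.00 + $395.00 + $201.00 = $1,941.00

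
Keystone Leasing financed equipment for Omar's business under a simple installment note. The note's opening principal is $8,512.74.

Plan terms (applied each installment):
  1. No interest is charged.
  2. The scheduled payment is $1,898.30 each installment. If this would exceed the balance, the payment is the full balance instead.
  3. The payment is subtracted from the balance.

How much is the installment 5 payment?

$919.54

# | Opening | Payment | End bal
1 | $8,512.74 | $1,898.30 | $6,614.44
2 | $6,614.44 | $1,898.30 | $4,716.14
3 | $4,716.14 | $1,898.30 | $2,817.84
4 | $2,817.84 | $1,898.30 | $919.54
5 | $919.54 | $919.54 | $0.00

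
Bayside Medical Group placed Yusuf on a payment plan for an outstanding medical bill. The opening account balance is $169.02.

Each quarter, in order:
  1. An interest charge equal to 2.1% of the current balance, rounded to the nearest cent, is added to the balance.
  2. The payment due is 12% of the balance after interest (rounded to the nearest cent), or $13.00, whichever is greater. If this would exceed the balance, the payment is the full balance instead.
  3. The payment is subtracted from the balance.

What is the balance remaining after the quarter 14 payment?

$0.00

# | Opening | Interest | Payment | End bal
1 | $169.02 | $3.55 | $20.71 | $151.86
2 | $151.86 | $3.19 | $18.61 | $136.44
3 | $136.44 | $2.87 | $16.72 | $122.59
4 | $122.59 | $2.57 | $15.02 | $110.14
5 | $110.14 | $2.31 | $13.49 | $98.96
6 | $98.96 | $2.08 | $13.00 | $88.04
7 | $88.04 | $1.85 | $13.00 | $76.89
8 | $76.89 | $1.61 | $13.00 | $65.50
9 | $65.50 | $1.38 | $13.00 | $53.88
10 | $53.88 | $1.13 | $13.00 | $42.01
11 | $42.01 | $0.88 | $13.00 | $29.89
12 | $29.89 | $0.63 | $13.00 | $17.52
13 | $17.52 | $0.37 | $13.00 | $4.89
14 | $4.89 | $0.10 | $4.99 | $0.00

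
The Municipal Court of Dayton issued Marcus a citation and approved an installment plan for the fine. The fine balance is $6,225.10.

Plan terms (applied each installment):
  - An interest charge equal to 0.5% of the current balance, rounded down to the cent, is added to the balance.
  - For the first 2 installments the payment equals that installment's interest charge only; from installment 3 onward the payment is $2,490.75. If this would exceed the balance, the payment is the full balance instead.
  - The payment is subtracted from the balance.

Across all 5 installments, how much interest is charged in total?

$118.64

Installment 1: $6,225.10 +$31.12 interest = $6,256.22; pay $31.12 → $6,225.10
Installment 2: $6,225.10 +$31.12 interest = $6,256.22; pay $31.12 → $6,225.10
Installment 3: $6,225.10 +$31.12 interest = $6,256.22; pay $2,490.75 → $3,765.47
Installment 4: $3,765.47 +$18.82 interest = $3,784.29; pay $2,490.75 → $1,293.54
Installment 5: $1,293.54 +$6.46 interest = $1,300.00; pay $1,300.00 → $0.00
Total interest: $31.12 + $31.12 + $31.12 + $18.82 + $6.46 = $118.64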